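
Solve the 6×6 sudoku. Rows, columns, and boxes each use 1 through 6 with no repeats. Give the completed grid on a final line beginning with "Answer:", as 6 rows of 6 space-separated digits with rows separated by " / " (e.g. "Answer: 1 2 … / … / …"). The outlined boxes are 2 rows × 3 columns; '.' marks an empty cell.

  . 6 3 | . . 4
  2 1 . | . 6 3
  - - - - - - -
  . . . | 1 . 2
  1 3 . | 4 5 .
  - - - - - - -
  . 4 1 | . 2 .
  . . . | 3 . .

Step 1. [r1c1∈{5}] r1c1 is down to just 5 ⇒ r1c1=5.
Step 2. [r5c4∈{5,6}] col 4 places 6 nowhere but r5c4. So r5c4=6.
Step 3. [r6c6∈{1,5}] 1 has one home in col 6: r6c6 ⇒ r6c6=1.
Step 4. [r3c1∈{4,6}] across col 1, 4 lands solely at r3c1 ⇒ r3c1=4.
Step 5. [r3c3∈{5,6}] across row 3, 6 lands solely at r3c3, so r3c3=6.
Step 6. [r6c2∈{2,5}] across col 2, 2 lands solely at r6c2 ⇒ r6c2=2.
Step 7. [r1c5∈{1}] r1c5's peers cover all but 1 ⇒ r1c5=1.
Step 8. [r3c5∈{3}] r3c5 has the single candidate 3. So r3c5=3.
Step 9. [r6c3∈{5}] r6c3's peers cover all but 5, so r6c3=5.
Step 10. [r5c1∈{3}] r5c1 has the single candidate 3, so r5c1=3.
Step 11. [r6c1∈{6}] r6c1's peers cover all but 6, so r6c1=6.
Step 12. [r4c3∈{2}] r4c3's peers cover all but 2, so r4c3=2.
Step 13. [r5c6∈{5}] r5c6 has the single candidate 5, so r5c6=5.
Step 14. [r2c3∈{4}] r2c3 is down to just 4 ⇒ r2c3=4.
Step 15. [r6c5∈{4}] nothing but 4 survives at r6c5, so r6c5=4.
Step 16. [r1c4∈{2}] nothing but 2 survives at r1c4. So r1c4=2.
Step 17. [r4c6∈{6}] r4c6 is down to just 6. So r4c6=6.
Step 18. [r2c4∈{5}] nothing but 5 survives at r2c4 ⇒ r2c4=5.
Step 19. [r3c2∈{5}] only 5 remains possible at r3c2, so r3c2=5.

Answer: 5 6 3 2 1 4 / 2 1 4 5 6 3 / 4 5 6 1 3 2 / 1 3 2 4 5 6 / 3 4 1 6 2 5 / 6 2 5 3 4 1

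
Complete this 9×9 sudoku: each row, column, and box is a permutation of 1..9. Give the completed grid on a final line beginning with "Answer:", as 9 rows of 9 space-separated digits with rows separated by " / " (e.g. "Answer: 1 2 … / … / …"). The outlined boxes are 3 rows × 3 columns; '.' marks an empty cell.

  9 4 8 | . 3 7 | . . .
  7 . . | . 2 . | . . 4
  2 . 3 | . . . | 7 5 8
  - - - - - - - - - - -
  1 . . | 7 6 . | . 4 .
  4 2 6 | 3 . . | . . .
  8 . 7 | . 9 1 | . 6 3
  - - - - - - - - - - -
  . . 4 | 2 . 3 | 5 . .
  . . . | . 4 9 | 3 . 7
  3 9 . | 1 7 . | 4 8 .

Step 1. [r1c4∈{5,6}] in row 1, 5 fits only at r1c4, so r1c4=5.
Step 2. [r8c1∈{5,6}] col 1 places 5 nowhere but r8c1, so r8c1=5.
Step 3. [r5c5∈{5,8}] 5 has one home in col 5: r5c5. So r5c5=5.
Step 4. [r4c9∈{2,5,9}] across col 9, 5 lands solely at r4c9, so r4c9=5.
Step 5. [r5c6∈{8}] nothing but 8 survives at r5c6, so r5c6=8.
Step 6. [r2c6∈{6}] nothing but 6 survives at r2c6, so r2c6=6.
Step 7. [r3c2∈{1,6}] across row 3, 6 lands solely at r3c2, so r3c2=6.
Step 8. [r1c7∈{1,2,6}] in col 7, 6 fits only at r1c7, so r1c7=6.
Step 9. [r7c5∈{8}] r7c5 is down to just 8. So r7c5=8.
Step 10. [r9c3∈{2}] r9c3 is down to just 2, so r9c3=2.
Step 11. [r8c3∈{1}] r8c3 has the single candidate 1. So r8c3=1.
Step 12. [r2c2∈{1,5}] r2c2 is the only open cell in col 2 admitting 1. So r2c2=1.
Step 13. [r2c7∈{9}] r2c7 has the single candidate 9 ⇒ r2c7=9.
Step 14. [r5c8∈{1,7,9}] across row 5, 7 lands solely at r5c8. So r5c8=7.
Step 15. [r5c9∈{1,9}] r5c9 is the only open cell in row 5 admitting 9, so r5c9=9.
Step 16. [r1c9∈{1,2}] col 9 places 2 nowhere but r1c9 ⇒ r1c9=2.
Step 17. [r7c9∈{1,6}] r7c9 is the only open cell in col 9 admitting 1 ⇒ r7c9=1.
Step 18. [r6c4∈{4}] r6c4 is down to just 4 ⇒ r6c4=4.
Step 19. [r4c7∈{2,8}] row 4 places 8 nowhere but r4c7. So r4c7=8.
Step 20. [r8c4∈{6}] nothing but 6 survives at r8c4. So r8c4=6.
Step 21. [r9c6∈{5}] r9c6's peers cover all but 5, so r9c6=5.
Step 22. [r3c5∈{1}] r3c5 is down to just 1 ⇒ r3c5=1.
Step 23. [r1c8∈{1}] r1c8's peers cover all but 1 ⇒ r1c8=1.
Step 24. [r2c8∈{3}] r2c8's peers cover all but 3. So r2c8=3.
Step 25. [r3c6∈{4}] r3c6 is down to just 4 ⇒ r3c6=4.
Step 26. [r4c6∈{2}] only 2 remains possible at r4c6, so r4c6=2.
Step 27. [r2c3∈{5}] r2c3 is down to just 5, so r2c3=5.
Step 28. [r2c4∈{8}] only 8 remains possible at r2c4. So r2c4=8.
Step 29. [r8c2∈{8}] r8c2's peers cover all but 8 ⇒ r8c2=8.
Step 30. [r3c4∈{9}] r3c4's peers cover all but 9. So r3c4=9.
Step 31. [r7c2∈{7}] r7c2 has the single candidate 7, so r7c2=7.
Step 32. [r6c2∈{5}] only 5 remains possible at r6c2, so r6c2=5.
Step 33. [r6c7∈{2}] nothing but 2 survives at r6c7. So r6c7=2.
Step 34. [r8c8∈{2}] nothing but 2 survives at r8c8 ⇒ r8c8=2.
Step 35. [r4c2∈{3}] nothing but 3 survives at r4c2 ⇒ r4c2=3.
Step 36. [r7c1∈{6}] only 6 remains possible at r7c1 ⇒ r7c1=6.
Step 37. [r9c9∈{6}] only 6 remains possible at r9c9 ⇒ r9c9=6.
Step 38. [r5c7∈{1}] r5c7's peers cover all but 1. So r5c7=1.
Step 39. [r7c8∈{9}] only 9 remains possible at r7c8 ⇒ r7c8=9.
Step 40. [r4c3∈{9}] r4c3's peers cover all but 9, so r4c3=9.

Answer: 9 4 8 5 3 7 6 1 2 / 7 1 5 8 2 6 9 3 4 / 2 6 3 9 1 4 7 5 8 / 1 3 9 7 6 2 8 4 5 / 4 2 6 3 5 8 1 7 9 / 8 5 7 4 9 1 2 6 3 / 6 7 4 2 8 3 5 9 1 / 5 8 1 6 4 9 3 2 7 / 3 9 2 1 7 5 4 8 6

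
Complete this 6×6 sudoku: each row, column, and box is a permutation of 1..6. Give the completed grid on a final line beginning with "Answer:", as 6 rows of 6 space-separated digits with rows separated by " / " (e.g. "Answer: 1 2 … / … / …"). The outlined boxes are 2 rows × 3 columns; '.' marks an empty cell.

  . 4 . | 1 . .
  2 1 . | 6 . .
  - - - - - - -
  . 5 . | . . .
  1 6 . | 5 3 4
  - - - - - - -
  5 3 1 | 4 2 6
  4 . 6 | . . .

Step 1. [r1c5∈{5}] only 5 remains possible at r1c5. So r1c5=5.
Step 2. [r1c3∈{3}] r1c3's peers cover all but 3, so r1c3=3.
Step 3. [r6c6∈{1,3,5}] r6c6 is the only open cell in row 6 admitting 5 ⇒ r6c6=5.
Step 4. [r3c4∈{2}] r3c4's peers cover all but 2. So r3c4=2.
Step 5. [r3c5∈{1,6}] 6 has one home in row 3: r3c5. So r3c5=6.
Step 6. [r6c5∈{1}] r6c5's peers cover all but 1, so r6c5=1.
Step 7. [r1c1∈{6}] r1c1 is down to just 6, so r1c1=6.
Step 8. [r2c3∈{5}] nothing but 5 survives at r2c3, so r2c3=5.
Step 9. [r2c6∈{3}] nothing but 3 survives at r2c6, so r2c6=3.
Step 10. [r6c2∈{2}] nothing but 2 survives at r6c2, so r6c2=2.
Step 11. [r3c3∈{4}] r3c3 has the single candidate 4 ⇒ r3c3=4.
Step 12. [r4c3∈{2}] r4c3's peers cover all but 2. So r4c3=2.
Step 13. [r1c6∈{2}] r1c6 is down to just 2. So r1c6=2.
Step 14. [r3c1∈{3}] r3c1 has the single candidate 3, so r3c1=3.
Step 15. [r6c4∈{3}] nothing but 3 survives at r6c4 ⇒ r6c4=3.
Step 16. [r2c5∈{4}] only 4 remains possible at r2c5 ⇒ r2c5=4.
Step 17. [r3c6∈{1}] r3c6 is down to just 1 ⇒ r3c6=1.

Answer: 6 4 3 1 5 2 / 2 1 5 6 4 3 / 3 5 4 2 6 1 / 1 6 2 5 3 4 / 5 3 1 4 2 6 / 4 2 6 3 1 5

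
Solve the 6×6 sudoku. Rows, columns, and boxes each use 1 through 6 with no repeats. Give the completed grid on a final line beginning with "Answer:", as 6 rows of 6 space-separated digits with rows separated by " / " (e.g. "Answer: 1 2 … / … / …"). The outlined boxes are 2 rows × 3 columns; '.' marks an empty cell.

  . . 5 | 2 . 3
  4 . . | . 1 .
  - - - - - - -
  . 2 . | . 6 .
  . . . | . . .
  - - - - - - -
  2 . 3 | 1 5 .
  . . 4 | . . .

Step 1. [r4c2∈{1,3,4,5,6}] in col 2, 4 fits only at r4c2. So r4c2=4.
Step 2. [r5c2∈{6}] r5c2 has the single candidate 6. So r5c2=6.
Step 3. [r3c3∈{1}] r3c3 is down to just 1. So r3c3=1.
Step 4. [r1c1∈{1,6}] row 1 places 6 nowhere but r1c1. So r1c1=6.
Step 5. [r3c4∈{3,4,5}] in col 4, 4 fits only at r3c4, so r3c4=4.
Step 6. [r3c6∈{5}] r3c6's peers cover all but 5. So r3c6=5.
Step 7. [r4c4∈{3}] r4c4's peers cover all but 3, so r4c4=3.
Step 8. [r6c2∈{1,5}] across col 2, 5 lands solely at r6c2. So r6c2=5.
Step 9. [r6c4∈{6}] only 6 remains possible at r6c4. So r6c4=6.
Step 10. [r4c5∈{2}] r4c5 has the single candidate 2 ⇒ r4c5=2.
Step 11. [r2c2∈{3}] only 3 remains possible at r2c2 ⇒ r2c2=3.
Step 12. [r2c3∈{2}] nothing but 2 survives at r2c3. So r2c3=2.
Step 13. [r4c1∈{5}] r4c1 is down to just 5 ⇒ r4c1=5.
Step 14. [r2c6∈{6}] only 6 remains possible at r2c6. So r2c6=6.
Step 15. [r2c4∈{5}] only 5 remains possible at r2c4 ⇒ r2c4=5.
Step 16. [r4c3∈{6}] r4c3 has the single candidate 6, so r4c3=6.
Step 17. [r6c6∈{2}] r6c6 is down to just 2, so r6c6=2.
Step 18. [r1c2∈{1}] only 1 remains possible at r1c2. So r1c2=1.
Step 19. [r1c5∈{4}] r1c5's peers cover all but 4, so r1c5=4.
Step 20. [r6c1∈{1}] r6c1 is down to just 1. So r6c1=1.
Step 21. [r5c6∈{4}] nothing but 4 survives at r5c6. So r5c6=4.
Step 22. [r6c5∈{3}] r6c5's peers cover all but 3. So r6c5=3.
Step 23. [r4c6∈{1}] r4c6 has the single candidate 1. So r4c6=1.
Step 24. [r3c1∈{3}] r3c1 has the single candidate 3. So r3c1=3.

Answer: 6 1 5 2 4 3 / 4 3 2 5 1 6 / 3 2 1 4 6 5 / 5 4 6 3 2 1 / 2 6 3 1 5 4 / 1 5 4 6 3 2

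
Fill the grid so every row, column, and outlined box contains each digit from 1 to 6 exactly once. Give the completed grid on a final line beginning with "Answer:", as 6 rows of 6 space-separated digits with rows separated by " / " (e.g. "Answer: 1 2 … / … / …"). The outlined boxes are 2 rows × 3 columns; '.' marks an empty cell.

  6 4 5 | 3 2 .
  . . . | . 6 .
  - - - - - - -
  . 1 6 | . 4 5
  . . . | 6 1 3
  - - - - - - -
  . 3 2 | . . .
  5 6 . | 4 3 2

Step 1. [r1c6∈{1}] nothing but 1 survives at r1c6. So r1c6=1.
Step 2. [r6c3∈{1}] r6c3 is down to just 1 ⇒ r6c3=1.
Step 3. [r3c1∈{2,3}] row 3 places 3 nowhere but r3c1, so r3c1=3.
Step 4. [r2c2∈{2}] r2c2's peers cover all but 2 ⇒ r2c2=2.
Step 5. [r4c1∈{2,4}] in row 4, 2 fits only at r4c1. So r4c1=2.
Step 6. [r5c4∈{1,5}] 1 has one home in row 5: r5c4 ⇒ r5c4=1.
Step 7. [r3c4∈{2}] r3c4 has the single candidate 2, so r3c4=2.
Step 8. [r4c2∈{5}] r4c2's peers cover all but 5, so r4c2=5.
Step 9. [r2c6∈{4}] r2c6 has the single candidate 4, so r2c6=4.
Step 10. [r5c5∈{5}] only 5 remains possible at r5c5. So r5c5=5.
Step 11. [r2c1∈{1}] only 1 remains possible at r2c1. So r2c1=1.
Step 12. [r2c3∈{3}] only 3 remains possible at r2c3, so r2c3=3.
Step 13. [r4c3∈{4}] r4c3's peers cover all but 4. So r4c3=4.
Step 14. [r5c6∈{6}] nothing but 6 survives at r5c6, so r5c6=6.
Step 15. [r5c1∈{4}] r5c1 is down to just 4 ⇒ r5c1=4.
Step 16. [r2c4∈{5}] r2c4 has the single candidate 5. So r2c4=5.

Answer: 6 4 5 3 2 1 / 1 2 3 5 6 4 / 3 1 6 2 4 5 / 2 5 4 6 1 3 / 4 3 2 1 5 6 / 5 6 1 4 3 2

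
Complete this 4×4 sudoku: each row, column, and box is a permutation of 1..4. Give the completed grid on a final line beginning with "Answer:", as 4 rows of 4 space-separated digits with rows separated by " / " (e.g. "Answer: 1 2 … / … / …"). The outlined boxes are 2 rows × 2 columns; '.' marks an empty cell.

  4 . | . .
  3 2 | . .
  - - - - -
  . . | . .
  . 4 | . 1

Step 1. [r4c3∈{2,3}] r4c3 is the only open cell in row 4 admitting 3, so r4c3=3.
Step 2. [r1c2∈{1}] nothing but 1 survives at r1c2 ⇒ r1c2=1.
Step 3. [r1c3∈{2}] nothing but 2 survives at r1c3 ⇒ r1c3=2.
Step 4. [r3c4∈{2,4}] across col 4, 2 lands solely at r3c4, so r3c4=2.
Step 5. [r3c3∈{4}] r3c3 has the single candidate 4 ⇒ r3c3=4.
Step 6. [r2c4∈{4}] nothing but 4 survives at r2c4 ⇒ r2c4=4.
Step 7. [r4c1∈{2}] r4c1's peers cover all but 2, so r4c1=2.
Step 8. [r1c4∈{3}] r1c4's peers cover all but 3. So r1c4=3.
Step 9. [r2c3∈{1}] r2c3 has the single candidate 1. So r2c3=1.
Step 10. [r3c1∈{1}] r3c1's peers cover all but 1. So r3c1=1.
Step 11. [r3c2∈{3}] r3c2 is down to just 3 ⇒ r3c2=3.

Answer: 4 1 2 3 / 3 2 1 4 / 1 3 4 2 / 2 4 3 1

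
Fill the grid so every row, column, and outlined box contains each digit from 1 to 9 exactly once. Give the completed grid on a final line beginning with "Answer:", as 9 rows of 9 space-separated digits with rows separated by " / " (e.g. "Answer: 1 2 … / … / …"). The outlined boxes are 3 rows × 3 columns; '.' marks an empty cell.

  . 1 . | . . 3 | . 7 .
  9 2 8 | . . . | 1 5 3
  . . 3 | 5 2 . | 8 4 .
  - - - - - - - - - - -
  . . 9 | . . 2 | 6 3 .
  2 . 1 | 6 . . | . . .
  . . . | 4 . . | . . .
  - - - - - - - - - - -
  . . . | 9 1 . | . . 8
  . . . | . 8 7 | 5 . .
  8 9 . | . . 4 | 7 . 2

Step 1. [r7c8∈{6}] r7c8 is down to just 6. So r7c8=6.
Step 2. [r7c6∈{5}] only 5 remains possible at r7c6, so r7c6=5.
Step 3. [r8c1∈{1,3,4,6}] in col 1, 1 fits only at r8c1 ⇒ r8c1=1.
Step 4. [r6c8∈{1,2,8,9}] col 8 places 2 nowhere but r6c8. So r6c8=2.
Step 5. [r6c7∈{9}] only 9 remains possible at r6c7 ⇒ r6c7=9.
Step 6. [r5c7∈{4}] only 4 remains possible at r5c7. So r5c7=4.
Step 7. [r4c4∈{1,7,8}] r4c4 is the only open cell in col 4 admitting 1, so r4c4=1.
Step 8. [r4c2∈{4,5,7,8}] in row 4, 8 fits only at r4c2. So r4c2=8.
Step 9. [r9c5∈{3,6}] r9c5 is the only open cell in box 8 admitting 6, so r9c5=6.
Step 10. [r4c1∈{4,5,7}] across row 4, 4 lands solely at r4c1 ⇒ r4c1=4.
Step 11. [r1c3∈{4,5,6}] 4 has one home in box 1: r1c3 ⇒ r1c3=4.
Step 12. [r7c2∈{3,4,7}] in row 7, 4 fits only at r7c2 ⇒ r7c2=4.
Step 13. [r1c5∈{9}] only 9 remains possible at r1c5, so r1c5=9.
Step 14. [r7c3∈{2,7}] 2 has one home in row 7: r7c3 ⇒ r7c3=2.
Step 15. [r6c3∈{5,6,7}] across col 3, 7 lands solely at r6c3 ⇒ r6c3=7.
Step 16. [r7c1∈{3,7}] 7 has one home in row 7: r7c1, so r7c1=7.
Step 17. [r3c1∈{6}] only 6 remains possible at r3c1. So r3c1=6.
Step 18. [r6c1∈{3,5}] in col 1, 3 fits only at r6c1 ⇒ r6c1=3.
Step 19. [r6c5∈{5}] r6c5 has the single candidate 5. So r6c5=5.
Step 20. [r4c5∈{7}] only 7 remains possible at r4c5. So r4c5=7.
Step 21. [r8c2∈{3,6}] in col 2, 3 fits only at r8c2. So r8c2=3.
Step 22. [r5c6∈{8,9}] in row 5, 9 fits only at r5c6 ⇒ r5c6=9.
Step 23. [r3c9∈{9}] nothing but 9 survives at r3c9 ⇒ r3c9=9.
Step 24. [r5c2∈{5}] r5c2 has the single candidate 5, so r5c2=5.
Step 25. [r6c6∈{8}] r6c6 has the single candidate 8 ⇒ r6c6=8.
Step 26. [r6c2∈{6}] r6c2 is down to just 6 ⇒ r6c2=6.
Step 27. [r6c9∈{1}] only 1 remains possible at r6c9, so r6c9=1.
Step 28. [r5c9∈{7}] nothing but 7 survives at r5c9. So r5c9=7.
Step 29. [r2c4∈{7}] r2c4's peers cover all but 7, so r2c4=7.
Step 30. [r2c6∈{6}] r2c6's peers cover all but 6 ⇒ r2c6=6.
Step 31. [r1c7∈{2}] r1c7 is down to just 2. So r1c7=2.
Step 32. [r7c7∈{3}] r7c7 has the single candidate 3, so r7c7=3.
Step 33. [r9c3∈{5}] only 5 remains possible at r9c3, so r9c3=5.
Step 34. [r3c2∈{7}] r3c2 has the single candidate 7 ⇒ r3c2=7.
Step 35. [r2c5∈{4}] r2c5's peers cover all but 4, so r2c5=4.
Step 36. [r8c9∈{4}] r8c9 is down to just 4 ⇒ r8c9=4.
Step 37. [r8c3∈{6}] nothing but 6 survives at r8c3. So r8c3=6.
Step 38. [r9c4∈{3}] r9c4 is down to just 3, so r9c4=3.
Step 39. [r5c5∈{3}] r5c5 has the single candidate 3 ⇒ r5c5=3.
Step 40. [r1c9∈{6}] r1c9 is down to just 6. So r1c9=6.
Step 41. [r3c6∈{1}] only 1 remains possible at r3c6, so r3c6=1.
Step 42. [r1c1∈{5}] r1c1 is down to just 5. So r1c1=5.
Step 43. [r1c4∈{8}] nothing but 8 survives at r1c4 ⇒ r1c4=8.
Step 44. [r9c8∈{1}] r9c8's peers cover all but 1. So r9c8=1.
Step 45. [r8c4∈{2}] nothing but 2 survives at r8c4, so r8c4=2.
Step 46. [r8c8∈{9}] only 9 remains possible at r8c8. So r8c8=9.
Step 47. [r4c9∈{5}] r4c9's peers cover all but 5. So r4c9=5.
Step 48. [r5c8∈{8}] nothing but 8 survives at r5c8. So r5c8=8.

Answer: 5 1 4 8 9 3 2 7 6 / 9 2 8 7 4 6 1 5 3 / 6 7 3 5 2 1 8 4 9 / 4 8 9 1 7 2 6 3 5 / 2 5 1 6 3 9 4 8 7 / 3 6 7 4 5 8 9 2 1 / 7 4 2 9 1 5 3 6 8 / 1 3 6 2 8 7 5 9 4 / 8 9 5 3 6 4 7 1 2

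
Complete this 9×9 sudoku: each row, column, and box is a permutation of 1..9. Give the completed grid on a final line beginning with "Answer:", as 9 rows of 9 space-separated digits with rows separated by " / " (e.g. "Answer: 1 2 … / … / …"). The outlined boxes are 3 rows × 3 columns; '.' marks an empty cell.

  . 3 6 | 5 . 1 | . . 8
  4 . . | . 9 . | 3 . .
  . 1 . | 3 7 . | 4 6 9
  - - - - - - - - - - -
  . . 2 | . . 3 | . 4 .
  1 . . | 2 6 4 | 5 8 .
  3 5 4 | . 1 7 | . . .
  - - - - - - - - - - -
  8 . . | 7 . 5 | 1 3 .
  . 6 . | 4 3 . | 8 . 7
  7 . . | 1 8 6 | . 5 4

Step 1. [r7c3∈{9}] nothing but 9 survives at r7c3. So r7c3=9.
Step 2. [r7c5∈{2}] r7c5's peers cover all but 2 ⇒ r7c5=2.
Step 3. [r9c7∈{2,9}] in row 9, 9 fits only at r9c7 ⇒ r9c7=9.
Step 4. [r4c2∈{7,8,9}] r4c2 is the only open cell in box 4 admitting 8. So r4c2=8.
Step 5. [r8c8∈{2}] r8c8's peers cover all but 2. So r8c8=2.
Step 6. [r4c1∈{6,9}] r4c1 is the only open cell in col 1 admitting 6, so r4c1=6.
Step 7. [r2c9∈{1,2,5}] in col 9, 5 fits only at r2c9 ⇒ r2c9=5.
Step 8. [r1c7∈{2,7}] r1c7 is the only open cell in box 3 admitting 2, so r1c7=2.
Step 9. [r3c1∈{2,5}] 2 has one home in col 1: r3c1. So r3c1=2.
Step 10. [r3c6∈{8}] only 8 remains possible at r3c6, so r3c6=8.
Step 11. [r2c2∈{7}] r2c2 is down to just 7 ⇒ r2c2=7.
Step 12. [r3c3∈{5}] r3c3 has the single candidate 5 ⇒ r3c3=5.
Step 13. [r7c9∈{6}] r7c9 is down to just 6. So r7c9=6.
Step 14. [r6c4∈{8,9}] in row 6, 8 fits only at r6c4 ⇒ r6c4=8.
Step 15. [r1c5∈{4}] nothing but 4 survives at r1c5, so r1c5=4.
Step 16. [r8c6∈{9}] r8c6 is down to just 9 ⇒ r8c6=9.
Step 17. [r5c9∈{3}] nothing but 3 survives at r5c9, so r5c9=3.
Step 18. [r4c7∈{7}] r4c7 has the single candidate 7. So r4c7=7.
Step 19. [r2c6∈{2}] r2c6 is down to just 2 ⇒ r2c6=2.
Step 20. [r2c8∈{1}] r2c8 is down to just 1, so r2c8=1.
Step 21. [r5c2∈{9}] r5c2 is down to just 9 ⇒ r5c2=9.
Step 22. [r6c9∈{2}] r6c9's peers cover all but 2 ⇒ r6c9=2.
Step 23. [r8c1∈{5}] r8c1's peers cover all but 5. So r8c1=5.
Step 24. [r2c3∈{8}] nothing but 8 survives at r2c3. So r2c3=8.
Step 25. [r2c4∈{6}] r2c4 is down to just 6 ⇒ r2c4=6.
Step 26. [r6c7∈{6}] r6c7 has the single candidate 6, so r6c7=6.
Step 27. [r5c3∈{7}] r5c3's peers cover all but 7. So r5c3=7.
Step 28. [r6c8∈{9}] nothing but 9 survives at r6c8 ⇒ r6c8=9.
Step 29. [r4c5∈{5}] r4c5 is down to just 5. So r4c5=5.
Step 30. [r9c2∈{2}] r9c2's peers cover all but 2. So r9c2=2.
Step 31. [r7c2∈{4}] r7c2's peers cover all but 4, so r7c2=4.
Step 32. [r1c8∈{7}] r1c8's peers cover all but 7. So r1c8=7.
Step 33. [r4c4∈{9}] nothing but 9 survives at r4c4. So r4c4=9.
Step 34. [r1c1∈{9}] r1c1 has the single candidate 9, so r1c1=9.
Step 35. [r9c3∈{3}] r9c3 has the single candidate 3. So r9c3=3.
Step 36. [r4c9∈{1}] r4c9 is down to just 1 ⇒ r4c9=1.
Step 37. [r8c3∈{1}] r8c3's peers cover all but 1 ⇒ r8c3=1.

Answer: 9 3 6 5 4 1 2 7 8 / 4 7 8 6 9 2 3 1 5 / 2 1 5 3 7 8 4 6 9 / 6 8 2 9 5 3 7 4 1 / 1 9 7 2 6 4 5 8 3 / 3 5 4 8 1 7 6 9 2 / 8 4 9 7 2 5 1 3 6 / 5 6 1 4 3 9 8 2 7 / 7 2 3 1 8 6 9 5 4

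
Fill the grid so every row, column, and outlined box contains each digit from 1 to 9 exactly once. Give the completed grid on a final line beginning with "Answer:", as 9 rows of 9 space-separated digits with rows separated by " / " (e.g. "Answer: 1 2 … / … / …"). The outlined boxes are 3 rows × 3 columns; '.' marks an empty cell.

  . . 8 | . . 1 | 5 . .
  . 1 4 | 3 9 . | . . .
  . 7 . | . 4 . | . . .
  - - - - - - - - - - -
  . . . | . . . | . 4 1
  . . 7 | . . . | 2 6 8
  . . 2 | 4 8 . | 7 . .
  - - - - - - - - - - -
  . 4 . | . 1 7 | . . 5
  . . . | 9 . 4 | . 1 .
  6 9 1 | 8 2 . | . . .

Step 1. [r7c3∈{3}] r7c3's peers cover all but 3. So r7c3=3.
Step 2. [r9c6∈{3,5}] across row 9, 5 lands solely at r9c6 ⇒ r9c6=5.
Step 3. [r2c1∈{2,5}] across row 2, 5 lands solely at r2c1 ⇒ r2c1=5.
Step 4. [r1c9∈{2,3,4,6,7,9}] r1c9 is the only open cell in row 1 admitting 4. So r1c9=4.
Step 5. [r7c4∈{6}] r7c4's peers cover all but 6, so r7c4=6.
Step 6. [r3c7∈{1,3,6,8,9}] row 3 places 1 nowhere but r3c7. So r3c7=1.
Step 7. [r8c5∈{3}] r8c5 has the single candidate 3 ⇒ r8c5=3.
Step 8. [r5c5∈{5}] nothing but 5 survives at r5c5 ⇒ r5c5=5.
Step 9. [r5c2∈{3}] r5c2 has the single candidate 3. So r5c2=3.
Step 10. [r8c1∈{2,7,8}] across col 1, 7 lands solely at r8c1, so r8c1=7.
Step 11. [r6c8∈{3,5,9}] in col 8, 5 fits only at r6c8, so r6c8=5.
Step 12. [r6c2∈{6}] nothing but 6 survives at r6c2 ⇒ r6c2=6.
Step 13. [r1c2∈{2}] r1c2's peers cover all but 2. So r1c2=2.
Step 14. [r8c9∈{2,6}] r8c9 is the only open cell in row 8 admitting 2, so r8c9=2.
Step 15. [r1c5∈{6,7}] 6 has one home in row 1: r1c5, so r1c5=6.
Step 16. [r4c6∈{2,3,6,9}] in row 4, 6 fits only at r4c6 ⇒ r4c6=6.
Step 17. [r4c7∈{3,9}] row 4 places 3 nowhere but r4c7. So r4c7=3.
Step 18. [r6c9∈{9}] r6c9 is down to just 9. So r6c9=9.
Step 19. [r4c4∈{2,7}] in row 4, 2 fits only at r4c4 ⇒ r4c4=2.
Step 20. [r5c1∈{1,4,9}] r5c1 is the only open cell in row 5 admitting 4, so r5c1=4.
Step 21. [r8c3∈{5}] only 5 remains possible at r8c3, so r8c3=5.
Step 22. [r8c2∈{8}] only 8 remains possible at r8c2. So r8c2=8.
Step 23. [r4c3∈{9}] r4c3's peers cover all but 9, so r4c3=9.
Step 24. [r7c7∈{8,9}] across col 7, 9 lands solely at r7c7. So r7c7=9.
Step 25. [r2c7∈{6,8}] 8 has one home in col 7: r2c7, so r2c7=8.
Step 26. [r2c9∈{6,7}] across row 2, 6 lands solely at r2c9 ⇒ r2c9=6.
Step 27. [r3c9∈{3}] r3c9 has the single candidate 3 ⇒ r3c9=3.
Step 28. [r2c8∈{2,7}] across row 2, 7 lands solely at r2c8. So r2c8=7.
Step 29. [r3c8∈{2,9}] 2 has one home in col 8: r3c8 ⇒ r3c8=2.
Step 30. [r1c8∈{9}] r1c8's peers cover all but 9. So r1c8=9.
Step 31. [r9c7∈{4}] nothing but 4 survives at r9c7 ⇒ r9c7=4.
Step 32. [r3c1∈{9}] r3c1 is down to just 9. So r3c1=9.
Step 33. [r5c4∈{1}] r5c4 is down to just 1, so r5c4=1.
Step 34. [r8c7∈{6}] r8c7 has the single candidate 6, so r8c7=6.
Step 35. [r6c1∈{1}] r6c1 is down to just 1. So r6c1=1.
Step 36. [r4c2∈{5}] only 5 remains possible at r4c2, so r4c2=5.
Step 37. [r3c6∈{8}] nothing but 8 survives at r3c6, so r3c6=8.
Step 38. [r1c1∈{3}] r1c1 is down to just 3. So r1c1=3.
Step 39. [r1c4∈{7}] nothing but 7 survives at r1c4 ⇒ r1c4=7.
Step 40. [r9c9∈{7}] nothing but 7 survives at r9c9 ⇒ r9c9=7.
Step 41. [r7c1∈{2}] only 2 remains possible at r7c1 ⇒ r7c1=2.
Step 42. [r6c6∈{3}] only 3 remains possible at r6c6, so r6c6=3.
Step 43. [r3c3∈{6}] nothing but 6 survives at r3c3 ⇒ r3c3=6.
Step 44. [r4c1∈{8}] r4c1's peers cover all but 8 ⇒ r4c1=8.
Step 45. [r4c5∈{7}] r4c5 is down to just 7 ⇒ r4c5=7.
Step 46. [r9c8∈{3}] r9c8 is down to just 3 ⇒ r9c8=3.
Step 47. [r3c4∈{5}] nothing but 5 survives at r3c4 ⇒ r3c4=5.
Step 48. [r2c6∈{2}] only 2 remains possible at r2c6 ⇒ r2c6=2.
Step 49. [r7c8∈{8}] only 8 remains possible at r7c8, so r7c8=8.
Step 50. [r5c6∈{9}] only 9 remains possible at r5c6, so r5c6=9.

Answer: 3 2 8 7 6 1 5 9 4 / 5 1 4 3 9 2 8 7 6 / 9 7 6 5 4 8 1 2 3 / 8 5 9 2 7 6 3 4 1 / 4 3 7 1 5 9 2 6 8 / 1 6 2 4 8 3 7 5 9 / 2 4 3 6 1 7 9 8 5 / 7 8 5 9 3 4 6 1 2 / 6 9 1 8 2 5 4 3 7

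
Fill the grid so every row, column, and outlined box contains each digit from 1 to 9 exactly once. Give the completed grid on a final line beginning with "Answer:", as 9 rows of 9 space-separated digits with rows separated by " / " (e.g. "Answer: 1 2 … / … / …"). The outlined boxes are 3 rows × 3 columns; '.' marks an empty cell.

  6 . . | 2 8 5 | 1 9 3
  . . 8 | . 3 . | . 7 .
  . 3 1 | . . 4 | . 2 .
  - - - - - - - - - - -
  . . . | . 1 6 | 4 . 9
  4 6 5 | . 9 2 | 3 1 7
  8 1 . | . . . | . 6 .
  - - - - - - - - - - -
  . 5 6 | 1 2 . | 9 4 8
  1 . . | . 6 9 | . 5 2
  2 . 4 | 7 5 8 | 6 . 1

Step 1. [r7c1∈{3,7}] in row 7, 7 fits only at r7c1. So r7c1=7.
Step 2. [r2c7∈{5}] nothing but 5 survives at r2c7. So r2c7=5.
Step 3. [r6c3∈{2,3,7,9}] in row 6, 9 fits only at r6c3, so r6c3=9.
Step 4. [r2c2∈{2,4,9}] r2c2 is the only open cell in row 2 admitting 2. So r2c2=2.
Step 5. [r4c4∈{3,5,8}] r4c4 is the only open cell in row 4 admitting 5, so r4c4=5.
Step 6. [r3c9∈{6}] r3c9 is down to just 6. So r3c9=6.
Step 7. [r1c3∈{7}] only 7 remains possible at r1c3, so r1c3=7.
Step 8. [r8c3∈{3}] only 3 remains possible at r8c3, so r8c3=3.
Step 9. [r6c5∈{4,7}] r6c5 is the only open cell in col 5 admitting 4 ⇒ r6c5=4.
Step 10. [r3c4∈{9}] r3c4's peers cover all but 9. So r3c4=9.
Step 11. [r7c6∈{3}] only 3 remains possible at r7c6 ⇒ r7c6=3.
Step 12. [r8c4∈{4}] r8c4 is down to just 4. So r8c4=4.
Step 13. [r6c9∈{5}] r6c9 is down to just 5, so r6c9=5.
Step 14. [r4c1∈{3}] r4c1 has the single candidate 3 ⇒ r4c1=3.
Step 15. [r2c9∈{4}] r2c9 has the single candidate 4 ⇒ r2c9=4.
Step 16. [r3c5∈{7}] only 7 remains possible at r3c5 ⇒ r3c5=7.
Step 17. [r2c6∈{1}] r2c6's peers cover all but 1 ⇒ r2c6=1.
Step 18. [r4c2∈{7}] r4c2 is down to just 7 ⇒ r4c2=7.
Step 19. [r8c2∈{8}] nothing but 8 survives at r8c2. So r8c2=8.
Step 20. [r8c7∈{7}] r8c7 has the single candidate 7, so r8c7=7.
Step 21. [r9c8∈{3}] r9c8 is down to just 3, so r9c8=3.
Step 22. [r4c8∈{8}] only 8 remains possible at r4c8 ⇒ r4c8=8.
Step 23. [r6c4∈{3}] r6c4 is down to just 3, so r6c4=3.
Step 24. [r5c4∈{8}] r5c4 has the single candidate 8. So r5c4=8.
Step 25. [r9c2∈{9}] r9c2 is down to just 9. So r9c2=9.
Step 26. [r4c3∈{2}] only 2 remains possible at r4c3. So r4c3=2.
Step 27. [r6c7∈{2}] r6c7's peers cover all but 2, so r6c7=2.
Step 28. [r1c2∈{4}] r1c2 has the single candidate 4. So r1c2=4.
Step 29. [r2c4∈{6}] nothing but 6 survives at r2c4 ⇒ r2c4=6.
Step 30. [r3c7∈{8}] r3c7 is down to just 8, so r3c7=8.
Step 31. [r3c1∈{5}] r3c1 has the single candidate 5, so r3c1=5.
Step 32. [r6c6∈{7}] r6c6 is down to just 7 ⇒ r6c6=7.
Step 33. [r2c1∈{9}] only 9 remains possible at r2c1. So r2c1=9.

Answer: 6 4 7 2 8 5 1 9 3 / 9 2 8 6 3 1 5 7 4 / 5 3 1 9 7 4 8 2 6 / 3 7 2 5 1 6 4 8 9 / 4 6 5 8 9 2 3 1 7 / 8 1 9 3 4 7 2 6 5 / 7 5 6 1 2 3 9 4 8 / 1 8 3 4 6 9 7 5 2 / 2 9 4 7 5 8 6 3 1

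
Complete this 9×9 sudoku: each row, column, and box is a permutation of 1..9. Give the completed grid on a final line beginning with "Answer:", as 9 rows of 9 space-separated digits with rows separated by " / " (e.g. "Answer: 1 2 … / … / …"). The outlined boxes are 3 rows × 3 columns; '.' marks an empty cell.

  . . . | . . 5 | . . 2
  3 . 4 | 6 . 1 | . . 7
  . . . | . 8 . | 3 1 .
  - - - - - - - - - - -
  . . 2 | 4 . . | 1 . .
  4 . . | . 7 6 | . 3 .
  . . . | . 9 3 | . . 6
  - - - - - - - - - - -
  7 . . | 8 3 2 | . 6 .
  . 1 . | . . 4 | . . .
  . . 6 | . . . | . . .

Step 1. [r4c5∈{5}] r4c5's peers cover all but 5 ⇒ r4c5=5.
Step 2. [r3c9∈{4,5,9}] 4 has one home in row 3: r3c9 ⇒ r3c9=4.
Step 3. [r4c2∈{3,6,7,8,9}] 3 has one home in row 4: r4c2. So r4c2=3.
Step 4. [r4c8∈{7,8,9}] in row 4, 7 fits only at r4c8. So r4c8=7.
Step 5. [r9c9∈{1,3,5,8,9}] 3 has one home in row 9: r9c9, so r9c9=3.
Step 6. [r1c7∈{6,8,9}] r1c7 is the only open cell in col 7 admitting 6. So r1c7=6.
Step 7. [r3c2∈{2,5,6,7,9}] col 2 places 6 nowhere but r3c2. So r3c2=6.
Step 8. [r8c3∈{3,5,8,9}] in row 8, 3 fits only at r8c3, so r8c3=3.
Step 9. [r4c6∈{8}] r4c6's peers cover all but 8. So r4c6=8.
Step 10. [r4c9∈{9}] r4c9 is down to just 9 ⇒ r4c9=9.
Step 11. [r2c5∈{2}] r2c5 has the single candidate 2 ⇒ r2c5=2.
Step 12. [r9c2∈{2,4,5,8,9}] in col 2, 2 fits only at r9c2, so r9c2=2.
Step 13. [r7c2∈{4,5,9}] 4 has one home in col 2: r7c2. So r7c2=4.
Step 14. [r3c1∈{2,5,9}] row 3 places 2 nowhere but r3c1 ⇒ r3c1=2.
Step 15. [r3c3∈{5,7,9}] in row 3, 5 fits only at r3c3 ⇒ r3c3=5.
Step 16. [r7c3∈{9}] r7c3 is down to just 9. So r7c3=9.
Step 17. [r7c7∈{5}] nothing but 5 survives at r7c7 ⇒ r7c7=5.
Step 18. [r1c1∈{1,8,9}] r1c1 is the only open cell in col 1 admitting 9 ⇒ r1c1=9.
Step 19. [r1c8∈{8}] r1c8's peers cover all but 8, so r1c8=8.
Step 20. [r6c1∈{1,5,8}] col 1 places 1 nowhere but r6c1, so r6c1=1.
Step 21. [r5c3∈{8}] r5c3 has the single candidate 8, so r5c3=8.
Step 22. [r6c7∈{2,4,8}] row 6 places 8 nowhere but r6c7, so r6c7=8.
Step 23. [r1c2∈{7}] nothing but 7 survives at r1c2, so r1c2=7.
Step 24. [r5c7∈{2}] r5c7 is down to just 2 ⇒ r5c7=2.
Step 25. [r2c7∈{9}] only 9 remains possible at r2c7. So r2c7=9.
Step 26. [r8c7∈{7}] r8c7's peers cover all but 7 ⇒ r8c7=7.
Step 27. [r9c1∈{5,8}] in row 9, 8 fits only at r9c1. So r9c1=8.
Step 28. [r9c4∈{1,5,7,9}] row 9 places 5 nowhere but r9c4, so r9c4=5.
Step 29. [r8c4∈{9}] r8c4's peers cover all but 9, so r8c4=9.
Step 30. [r6c8∈{4,5}] in row 6, 4 fits only at r6c8. So r6c8=4.
Step 31. [r5c2∈{5,9}] r5c2 is the only open cell in row 5 admitting 9 ⇒ r5c2=9.
Step 32. [r9c6∈{7}] r9c6 has the single candidate 7 ⇒ r9c6=7.
Step 33. [r8c9∈{8}] r8c9 has the single candidate 8, so r8c9=8.
Step 34. [r8c8∈{2}] r8c8's peers cover all but 2 ⇒ r8c8=2.
Step 35. [r3c4∈{7}] nothing but 7 survives at r3c4 ⇒ r3c4=7.
Step 36. [r6c2∈{5}] r6c2 is down to just 5 ⇒ r6c2=5.
Step 37. [r5c4∈{1}] nothing but 1 survives at r5c4. So r5c4=1.
Step 38. [r5c9∈{5}] only 5 remains possible at r5c9, so r5c9=5.
Step 39. [r3c6∈{9}] r3c6 is down to just 9. So r3c6=9.
Step 40. [r1c5∈{4}] r1c5's peers cover all but 4 ⇒ r1c5=4.
Step 41. [r7c9∈{1}] only 1 remains possible at r7c9, so r7c9=1.
Step 42. [r8c5∈{6}] nothing but 6 survives at r8c5 ⇒ r8c5=6.
Step 43. [r4c1∈{6}] r4c1 is down to just 6. So r4c1=6.
Step 44. [r1c3∈{1}] r1c3's peers cover all but 1 ⇒ r1c3=1.
Step 45. [r6c4∈{2}] only 2 remains possible at r6c4 ⇒ r6c4=2.
Step 46. [r9c5∈{1}] nothing but 1 survives at r9c5, so r9c5=1.
Step 47. [r6c3∈{7}] r6c3's peers cover all but 7. So r6c3=7.
Step 48. [r8c1∈{5}] r8c1 is down to just 5 ⇒ r8c1=5.
Step 49. [r2c8∈{5}] r2c8 is down to just 5. So r2c8=5.
Step 50. [r9c8∈{9}] r9c8's peers cover all but 9, so r9c8=9.
Step 51. [r2c2∈{8}] r2c2 has the single candidate 8. So r2c2=8.
Step 52. [r9c7∈{4}] r9c7's peers cover all but 4 ⇒ r9c7=4.
Step 53. [r1c4∈{3}] r1c4's peers cover all but 3. So r1c4=3.

Answer: 9 7 1 3 4 5 6 8 2 / 3 8 4 6 2 1 9 5 7 / 2 6 5 7 8 9 3 1 4 / 6 3 2 4 5 8 1 7 9 / 4 9 8 1 7 6 2 3 5 / 1 5 7 2 9 3 8 4 6 / 7 4 9 8 3 2 5 6 1 / 5 1 3 9 6 4 7 2 8 / 8 2 6 5 1 7 4 9 3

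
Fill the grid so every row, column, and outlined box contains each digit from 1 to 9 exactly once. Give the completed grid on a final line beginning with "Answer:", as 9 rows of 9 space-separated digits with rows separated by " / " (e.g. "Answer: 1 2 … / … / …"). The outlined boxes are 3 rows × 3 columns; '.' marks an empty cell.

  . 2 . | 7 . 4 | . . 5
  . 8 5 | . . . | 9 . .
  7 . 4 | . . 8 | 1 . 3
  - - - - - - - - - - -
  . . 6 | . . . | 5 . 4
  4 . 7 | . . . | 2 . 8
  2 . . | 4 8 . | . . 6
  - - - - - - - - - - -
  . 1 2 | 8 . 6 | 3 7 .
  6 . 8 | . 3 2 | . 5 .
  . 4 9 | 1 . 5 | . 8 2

Step 1. [r8c4∈{9}] r8c4 has the single candidate 9, so r8c4=9.
Step 2. [r3c2∈{6,9}] 6 has one home in col 2: r3c2 ⇒ r3c2=6.
Step 3. [r3c5∈{2,5,9}] 9 has one home in row 3: r3c5 ⇒ r3c5=9.
Step 4. [r5c5∈{1,5,6}] across col 5, 5 lands solely at r5c5 ⇒ r5c5=5.
Step 5. [r4c1∈{1,3,8,9}] row 4 places 8 nowhere but r4c1, so r4c1=8.
Step 6. [r6c3∈{1,3}] 1 has one home in box 4: r6c3. So r6c3=1.
Step 7. [r1c8∈{6}] nothing but 6 survives at r1c8 ⇒ r1c8=6.
Step 8. [r1c5∈{1}] r1c5's peers cover all but 1. So r1c5=1.
Step 9. [r2c6∈{3}] only 3 remains possible at r2c6, so r2c6=3.
Step 10. [r6c2∈{3,5,9}] 5 has one home in row 6: r6c2 ⇒ r6c2=5.
Step 11. [r6c8∈{3,9}] 3 has one home in row 6: r6c8, so r6c8=3.
Step 12. [r6c6∈{7,9}] in row 6, 9 fits only at r6c6 ⇒ r6c6=9.
Step 13. [r5c4∈{3,6}] r5c4 is the only open cell in row 5 admitting 6. So r5c4=6.
Step 14. [r2c4∈{2}] nothing but 2 survives at r2c4 ⇒ r2c4=2.
Step 15. [r5c2∈{3,9}] r5c2 is the only open cell in row 5 admitting 3. So r5c2=3.
Step 16. [r5c8∈{1,9}] in row 5, 9 fits only at r5c8, so r5c8=9.
Step 17. [r4c6∈{1,7}] 7 has one home in col 6: r4c6, so r4c6=7.
Step 18. [r9c1∈{3}] nothing but 3 survives at r9c1, so r9c1=3.
Step 19. [r8c7∈{4}] nothing but 4 survives at r8c7 ⇒ r8c7=4.
Step 20. [r4c5∈{2}] r4c5 is down to just 2, so r4c5=2.
Step 21. [r7c9∈{9}] only 9 remains possible at r7c9 ⇒ r7c9=9.
Step 22. [r3c8∈{2}] r3c8's peers cover all but 2. So r3c8=2.
Step 23. [r8c2∈{7}] only 7 remains possible at r8c2. So r8c2=7.
Step 24. [r7c5∈{4}] only 4 remains possible at r7c5. So r7c5=4.
Step 25. [r6c7∈{7}] r6c7's peers cover all but 7 ⇒ r6c7=7.
Step 26. [r1c3∈{3}] r1c3 has the single candidate 3, so r1c3=3.
Step 27. [r2c5∈{6}] r2c5 is down to just 6 ⇒ r2c5=6.
Step 28. [r4c2∈{9}] r4c2's peers cover all but 9 ⇒ r4c2=9.
Step 29. [r9c5∈{7}] r9c5 is down to just 7 ⇒ r9c5=7.
Step 30. [r4c4∈{3}] r4c4's peers cover all but 3 ⇒ r4c4=3.
Step 31. [r9c7∈{6}] r9c7's peers cover all but 6 ⇒ r9c7=6.
Step 32. [r7c1∈{5}] r7c1 has the single candidate 5. So r7c1=5.
Step 33. [r4c8∈{1}] nothing but 1 survives at r4c8, so r4c8=1.
Step 34. [r2c9∈{7}] r2c9's peers cover all but 7. So r2c9=7.
Step 35. [r5c6∈{1}] nothing but 1 survives at r5c6. So r5c6=1.
Step 36. [r3c4∈{5}] r3c4 is down to just 5. So r3c4=5.
Step 37. [r1c1∈{9}] nothing but 9 survives at r1c1 ⇒ r1c1=9.
Step 38. [r2c8∈{4}] r2c8 is down to just 4 ⇒ r2c8=4.
Step 39. [r2c1∈{1}] r2c1 is down to just 1, so r2c1=1.
Step 40. [r8c9∈{1}] nothing but 1 survives at r8c9, so r8c9=1.
Step 41. [r1c7∈{8}] r1c7's peers cover all but 8 ⇒ r1c7=8.

Answer: 9 2 3 7 1 4 8 6 5 / 1 8 5 2 6 3 9 4 7 / 7 6 4 5 9 8 1 2 3 / 8 9 6 3 2 7 5 1 4 / 4 3 7 6 5 1 2 9 8 / 2 5 1 4 8 9 7 3 6 / 5 1 2 8 4 6 3 7 9 / 6 7 8 9 3 2 4 5 1 / 3 4 9 1 7 5 6 8 2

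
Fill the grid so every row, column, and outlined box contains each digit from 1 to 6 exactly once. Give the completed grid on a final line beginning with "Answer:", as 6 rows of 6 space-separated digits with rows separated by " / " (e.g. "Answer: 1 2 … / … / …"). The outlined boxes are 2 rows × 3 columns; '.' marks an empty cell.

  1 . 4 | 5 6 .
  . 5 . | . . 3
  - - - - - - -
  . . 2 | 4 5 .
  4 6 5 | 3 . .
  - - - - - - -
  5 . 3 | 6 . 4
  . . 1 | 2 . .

Step 1. [r2c1∈{2,6}] 2 has one home in col 1: r2c1. So r2c1=2.
Step 2. [r4c5∈{1,2}] across col 5, 2 lands solely at r4c5, so r4c5=2.
Step 3. [r3c2∈{1,3}] r3c2 is the only open cell in col 2 admitting 1. So r3c2=1.
Step 4. [r2c4∈{1}] r2c4's peers cover all but 1 ⇒ r2c4=1.
Step 5. [r5c2∈{2}] r5c2's peers cover all but 2. So r5c2=2.
Step 6. [r4c6∈{1}] r4c6 has the single candidate 1, so r4c6=1.
Step 7. [r2c3∈{6}] r2c3 has the single candidate 6. So r2c3=6.
Step 8. [r5c5∈{1}] r5c5 is down to just 1. So r5c5=1.
Step 9. [r1c2∈{3}] only 3 remains possible at r1c2. So r1c2=3.
Step 10. [r6c2∈{4}] r6c2's peers cover all but 4 ⇒ r6c2=4.
Step 11. [r1c6∈{2}] nothing but 2 survives at r1c6, so r1c6=2.
Step 12. [r3c1∈{3}] r3c1 has the single candidate 3. So r3c1=3.
Step 13. [r2c5∈{4}] r2c5 has the single candidate 4 ⇒ r2c5=4.
Step 14. [r6c6∈{5}] nothing but 5 survives at r6c6 ⇒ r6c6=5.
Step 15. [r3c6∈{6}] r3c6's peers cover all but 6, so r3c6=6.
Step 16. [r6c5∈{3}] only 3 remains possible at r6c5, so r6c5=3.
Step 17. [r6c1∈{6}] r6c1's peers cover all but 6. So r6c1=6.

Answer: 1 3 4 5 6 2 / 2 5 6 1 4 3 / 3 1 2 4 5 6 / 4 6 5 3 2 1 / 5 2 3 6 1 4 / 6 4 1 2 3 5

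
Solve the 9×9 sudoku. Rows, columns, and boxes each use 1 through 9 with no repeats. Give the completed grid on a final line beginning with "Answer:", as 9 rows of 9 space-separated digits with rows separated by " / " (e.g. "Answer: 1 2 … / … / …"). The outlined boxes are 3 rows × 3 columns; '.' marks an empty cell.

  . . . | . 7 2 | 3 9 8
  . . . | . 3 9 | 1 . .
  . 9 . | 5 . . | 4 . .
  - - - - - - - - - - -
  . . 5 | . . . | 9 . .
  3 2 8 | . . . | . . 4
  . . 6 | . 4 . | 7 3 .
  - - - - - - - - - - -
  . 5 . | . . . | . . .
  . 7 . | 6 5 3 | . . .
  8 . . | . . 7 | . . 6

Step 1. [r4c8∈{1,2,6,8}] across box 6, 8 lands solely at r4c8. So r4c8=8.
Step 2. [r6c2∈{1}] r6c2 is down to just 1, so r6c2=1.
Step 3. [r7c6∈{1,4,8}] 4 has one home in col 6: r7c6, so r7c6=4.
Step 4. [r7c1∈{1,2,6,9}] across row 7, 6 lands solely at r7c1 ⇒ r7c1=6.
Step 5. [r7c9∈{1,2,3,7,9}] col 9 places 3 nowhere but r7c9, so r7c9=3.
Step 6. [r7c8∈{1,2,7}] r7c8 is the only open cell in row 7 admitting 7 ⇒ r7c8=7.
Step 7. [r3c3∈{1,2,3,7}] across row 3, 3 lands solely at r3c3, so r3c3=3.
Step 8. [r2c3∈{2,4,7}] r2c3 is the only open cell in col 3 admitting 7 ⇒ r2c3=7.
Step 9. [r8c9∈{1,2,9}] 9 has one home in col 9: r8c9. So r8c9=9.
Step 10. [r4c9∈{1,2}] in col 9, 1 fits only at r4c9, so r4c9=1.
Step 11. [r6c9∈{2,5}] box 6 places 2 nowhere but r6c9. So r6c9=2.
Step 12. [r4c6∈{6}] nothing but 6 survives at r4c6, so r4c6=6.
Step 13. [r4c2∈{4}] nothing but 4 survives at r4c2, so r4c2=4.
Step 14. [r4c5∈{2}] nothing but 2 survives at r4c5, so r4c5=2.
Step 15. [r3c5∈{1,6,8}] 6 has one home in col 5: r3c5 ⇒ r3c5=6.
Step 16. [r7c5∈{1,8,9}] across col 5, 8 lands solely at r7c5. So r7c5=8.
Step 17. [r7c7∈{2}] r7c7 is down to just 2, so r7c7=2.
Step 18. [r2c8∈{2,5,6}] in box 3, 6 fits only at r2c8 ⇒ r2c8=6.
Step 19. [r2c1∈{2,4,5}] 2 has one home in row 2: r2c1. So r2c1=2.
Step 20. [r3c1∈{1}] only 1 remains possible at r3c1, so r3c1=1.
Step 21. [r1c4∈{1,4}] r1c4 is the only open cell in row 1 admitting 1 ⇒ r1c4=1.
Step 22. [r7c4∈{9}] r7c4's peers cover all but 9 ⇒ r7c4=9.
Step 23. [r8c1∈{4}] r8c1 is down to just 4. So r8c1=4.
Step 24. [r5c8∈{5}] only 5 remains possible at r5c8 ⇒ r5c8=5.
Step 25. [r9c5∈{1}] nothing but 1 survives at r9c5. So r9c5=1.
Step 26. [r3c6∈{8}] r3c6's peers cover all but 8, so r3c6=8.
Step 27. [r8c3∈{1,2}] 2 has one home in row 8: r8c3. So r8c3=2.
Step 28. [r4c4∈{3,7}] 3 has one home in row 4: r4c4, so r4c4=3.
Step 29. [r5c5∈{9}] r5c5 is down to just 9, so r5c5=9.
Step 30. [r6c4∈{8}] only 8 remains possible at r6c4 ⇒ r6c4=8.
Step 31. [r8c8∈{1}] r8c8 has the single candidate 1 ⇒ r8c8=1.
Step 32. [r5c6∈{1}] only 1 remains possible at r5c6, so r5c6=1.
Step 33. [r4c1∈{7}] r4c1's peers cover all but 7 ⇒ r4c1=7.
Step 34. [r8c7∈{8}] only 8 remains possible at r8c7, so r8c7=8.
Step 35. [r9c8∈{4}] r9c8 has the single candidate 4. So r9c8=4.
Step 36. [r5c4∈{7}] r5c4 is down to just 7, so r5c4=7.
Step 37. [r6c6∈{5}] r6c6 has the single candidate 5, so r6c6=5.
Step 38. [r1c2∈{6}] r1c2's peers cover all but 6, so r1c2=6.
Step 39. [r2c9∈{5}] r2c9 has the single candidate 5, so r2c9=5.
Step 40. [r9c4∈{2}] r9c4's peers cover all but 2, so r9c4=2.
Step 41. [r5c7∈{6}] nothing but 6 survives at r5c7 ⇒ r5c7=6.
Step 42. [r3c9∈{7}] nothing but 7 survives at r3c9 ⇒ r3c9=7.
Step 43. [r9c3∈{9}] r9c3's peers cover all but 9. So r9c3=9.
Step 44. [r9c7∈{5}] r9c7 has the single candidate 5 ⇒ r9c7=5.
Step 45. [r6c1∈{9}] r6c1's peers cover all but 9. So r6c1=9.
Step 46. [r1c1∈{5}] r1c1 has the single candidate 5 ⇒ r1c1=5.
Step 47. [r2c4∈{4}] r2c4's peers cover all but 4. So r2c4=4.
Step 48. [r1c3∈{4}] r1c3's peers cover all but 4 ⇒ r1c3=4.
Step 49. [r2c2∈{8}] only 8 remains possible at r2c2 ⇒ r2c2=8.
Step 50. [r3c8∈{2}] nothing but 2 survives at r3c8, so r3c8=2.
Step 51. [r9c2∈{3}] r9c2's peers cover all but 3 ⇒ r9c2=3.
Step 52. [r7c3∈{1}] r7c3 has the single candidate 1. So r7c3=1.

Answer: 5 6 4 1 7 2 3 9 8 / 2 8 7 4 3 9 1 6 5 / 1 9 3 5 6 8 4 2 7 / 7 4 5 3 2 6 9 8 1 / 3 2 8 7 9 1 6 5 4 / 9 1 6 8 4 5 7 3 2 / 6 5 1 9 8 4 2 7 3 / 4 7 2 6 5 3 8 1 9 / 8 3 9 2 1 7 5 4 6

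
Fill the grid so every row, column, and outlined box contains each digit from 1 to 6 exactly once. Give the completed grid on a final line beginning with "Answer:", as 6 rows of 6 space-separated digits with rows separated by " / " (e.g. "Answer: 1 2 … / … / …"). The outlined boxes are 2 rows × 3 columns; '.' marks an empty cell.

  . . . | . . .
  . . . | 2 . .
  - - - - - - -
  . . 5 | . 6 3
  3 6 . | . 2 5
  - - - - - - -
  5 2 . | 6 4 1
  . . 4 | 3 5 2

Step 1. [r4c3∈{1}] r4c3's peers cover all but 1 ⇒ r4c3=1.
Step 2. [r2c2∈{1,3,4,5}] row 2 places 5 nowhere but r2c2. So r2c2=5.
Step 3. [r1c2∈{1,3,4}] col 2 places 3 nowhere but r1c2 ⇒ r1c2=3.
Step 4. [r2c3∈{6}] nothing but 6 survives at r2c3, so r2c3=6.
Step 5. [r1c5∈{1}] r1c5 has the single candidate 1, so r1c5=1.
Step 6. [r2c6∈{4}] r2c6 has the single candidate 4, so r2c6=4.
Step 7. [r1c1∈{2,4}] in row 1, 4 fits only at r1c1, so r1c1=4.
Step 8. [r2c1∈{1}] r2c1 is down to just 1. So r2c1=1.
Step 9. [r4c4∈{4}] r4c4's peers cover all but 4, so r4c4=4.
Step 10. [r1c3∈{2}] r1c3's peers cover all but 2 ⇒ r1c3=2.
Step 11. [r6c1∈{6}] only 6 remains possible at r6c1 ⇒ r6c1=6.
Step 12. [r3c1∈{2}] only 2 remains possible at r3c1. So r3c1=2.
Step 13. [r6c2∈{1}] r6c2 is down to just 1 ⇒ r6c2=1.
Step 14. [r5c3∈{3}] r5c3 has the single candidate 3. So r5c3=3.
Step 15. [r1c6∈{6}] r1c6's peers cover all but 6. So r1c6=6.
Step 16. [r1c4∈{5}] nothing but 5 survives at r1c4 ⇒ r1c4=5.
Step 17. [r3c4∈{1}] nothing but 1 survives at r3c4. So r3c4=1.
Step 18. [r2c5∈{3}] r2c5 has the single candidate 3, so r2c5=3.
Step 19. [r3c2∈{4}] r3c2 is down to just 4, so r3c2=4.

Answer: 4 3 2 5 1 6 / 1 5 6 2 3 4 / 2 4 5 1 6 3 / 3 6 1 4 2 5 / 5 2 3 6 4 1 / 6 1 4 3 5 2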